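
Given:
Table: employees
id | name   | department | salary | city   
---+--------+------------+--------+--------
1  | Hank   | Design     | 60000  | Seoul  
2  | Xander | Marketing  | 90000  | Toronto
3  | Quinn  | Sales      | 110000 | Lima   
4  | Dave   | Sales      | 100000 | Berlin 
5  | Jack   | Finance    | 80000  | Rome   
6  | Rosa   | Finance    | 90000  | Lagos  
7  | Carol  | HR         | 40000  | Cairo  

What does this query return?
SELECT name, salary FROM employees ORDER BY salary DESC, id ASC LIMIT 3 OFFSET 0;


Sort by salary DESC (id ASC tiebreak), then skip 0 and take 3
Rows 1 through 3

3 rows:
Quinn, 110000
Dave, 100000
Xander, 90000


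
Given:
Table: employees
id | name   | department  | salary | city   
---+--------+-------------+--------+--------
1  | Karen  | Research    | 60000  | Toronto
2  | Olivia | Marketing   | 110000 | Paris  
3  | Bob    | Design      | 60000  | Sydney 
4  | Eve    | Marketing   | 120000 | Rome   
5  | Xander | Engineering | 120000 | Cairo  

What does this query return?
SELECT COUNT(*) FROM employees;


COUNT(*) counts all rows

5


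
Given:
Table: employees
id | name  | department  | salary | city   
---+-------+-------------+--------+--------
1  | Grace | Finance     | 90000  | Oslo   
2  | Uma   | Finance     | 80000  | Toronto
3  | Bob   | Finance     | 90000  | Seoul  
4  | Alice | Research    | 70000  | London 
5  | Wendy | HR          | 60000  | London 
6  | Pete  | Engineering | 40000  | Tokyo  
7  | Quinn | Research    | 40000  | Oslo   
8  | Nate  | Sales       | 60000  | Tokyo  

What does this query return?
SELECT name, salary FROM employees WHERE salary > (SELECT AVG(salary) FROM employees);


Subquery: AVG(salary) = 66250.0
Filtering: salary > 66250.0
  Grace (90000) -> MATCH
  Uma (80000) -> MATCH
  Bob (90000) -> MATCH
  Alice (70000) -> MATCH


4 rows:
Grace, 90000
Uma, 80000
Bob, 90000
Alice, 70000


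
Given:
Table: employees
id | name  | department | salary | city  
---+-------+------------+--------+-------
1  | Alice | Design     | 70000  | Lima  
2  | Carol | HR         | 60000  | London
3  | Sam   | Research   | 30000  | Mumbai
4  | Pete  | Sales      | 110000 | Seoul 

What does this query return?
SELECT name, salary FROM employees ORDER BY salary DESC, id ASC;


Sorting by salary DESC, then id ASC for ties

4 rows:
Pete, 110000
Alice, 70000
Carol, 60000
Sam, 30000


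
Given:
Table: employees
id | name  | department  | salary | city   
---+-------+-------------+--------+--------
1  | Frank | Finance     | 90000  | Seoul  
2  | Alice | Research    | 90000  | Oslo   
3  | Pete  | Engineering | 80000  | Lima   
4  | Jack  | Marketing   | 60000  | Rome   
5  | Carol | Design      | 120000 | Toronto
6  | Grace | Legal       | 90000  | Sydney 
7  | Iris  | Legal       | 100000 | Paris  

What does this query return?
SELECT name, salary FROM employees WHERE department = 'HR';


Filtering: department = 'HR'
Matching rows: 0

Empty result set (0 rows)


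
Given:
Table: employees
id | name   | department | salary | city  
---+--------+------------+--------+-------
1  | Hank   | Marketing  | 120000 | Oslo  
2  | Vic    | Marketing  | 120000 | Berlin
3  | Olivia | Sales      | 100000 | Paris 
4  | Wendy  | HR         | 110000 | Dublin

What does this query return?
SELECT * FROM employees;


SELECT * returns all 4 rows with all columns

4 rows:
1, Hank, Marketing, 120000, Oslo
2, Vic, Marketing, 120000, Berlin
3, Olivia, Sales, 100000, Paris
4, Wendy, HR, 110000, Dublin


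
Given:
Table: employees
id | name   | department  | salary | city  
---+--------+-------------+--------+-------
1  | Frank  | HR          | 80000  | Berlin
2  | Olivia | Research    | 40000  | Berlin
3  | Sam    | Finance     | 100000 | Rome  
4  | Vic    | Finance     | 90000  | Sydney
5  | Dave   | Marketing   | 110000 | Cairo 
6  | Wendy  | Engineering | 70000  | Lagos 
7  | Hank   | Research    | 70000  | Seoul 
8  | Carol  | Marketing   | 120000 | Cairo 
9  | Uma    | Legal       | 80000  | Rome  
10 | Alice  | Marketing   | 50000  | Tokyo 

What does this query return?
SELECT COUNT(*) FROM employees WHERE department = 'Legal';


Counting rows where department = 'Legal'
  Uma -> MATCH


1


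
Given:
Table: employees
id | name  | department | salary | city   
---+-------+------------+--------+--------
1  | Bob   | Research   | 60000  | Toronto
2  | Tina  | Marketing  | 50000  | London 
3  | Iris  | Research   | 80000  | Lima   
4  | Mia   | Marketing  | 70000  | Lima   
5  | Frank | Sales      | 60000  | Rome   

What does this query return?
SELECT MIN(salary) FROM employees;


Salaries: 60000, 50000, 80000, 70000, 60000
MIN = 50000

50000


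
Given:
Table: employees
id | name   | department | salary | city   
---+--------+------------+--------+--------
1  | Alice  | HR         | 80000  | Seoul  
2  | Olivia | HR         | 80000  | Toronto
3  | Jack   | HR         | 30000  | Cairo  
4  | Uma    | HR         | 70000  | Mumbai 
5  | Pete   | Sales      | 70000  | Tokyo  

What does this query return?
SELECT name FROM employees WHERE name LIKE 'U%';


LIKE 'U%' matches names starting with 'U'
Matching: 1

1 rows:
Uma


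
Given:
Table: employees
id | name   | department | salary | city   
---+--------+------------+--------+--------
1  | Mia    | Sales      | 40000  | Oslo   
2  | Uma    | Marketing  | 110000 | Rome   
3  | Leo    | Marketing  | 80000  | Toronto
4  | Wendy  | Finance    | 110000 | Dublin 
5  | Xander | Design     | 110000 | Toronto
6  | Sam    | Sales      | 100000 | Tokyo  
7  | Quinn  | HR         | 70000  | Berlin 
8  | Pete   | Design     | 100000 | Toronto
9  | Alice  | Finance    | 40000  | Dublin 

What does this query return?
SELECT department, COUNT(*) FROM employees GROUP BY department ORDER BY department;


Assigning each row to its department group:
  Mia -> Sales
  Uma -> Marketing
  Leo -> Marketing
  Wendy -> Finance
  Xander -> Design
  Sam -> Sales
  Quinn -> HR
  Pete -> Design
  Alice -> Finance


5 groups:
Design, 2
Finance, 2
HR, 1
Marketing, 2
Sales, 2


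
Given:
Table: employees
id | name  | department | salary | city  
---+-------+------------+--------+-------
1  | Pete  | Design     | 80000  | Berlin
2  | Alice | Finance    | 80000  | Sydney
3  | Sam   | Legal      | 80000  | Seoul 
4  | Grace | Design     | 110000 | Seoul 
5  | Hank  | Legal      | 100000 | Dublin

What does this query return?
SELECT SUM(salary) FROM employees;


SUM(salary) = 80000 + 80000 + 80000 + 110000 + 100000 = 450000

450000


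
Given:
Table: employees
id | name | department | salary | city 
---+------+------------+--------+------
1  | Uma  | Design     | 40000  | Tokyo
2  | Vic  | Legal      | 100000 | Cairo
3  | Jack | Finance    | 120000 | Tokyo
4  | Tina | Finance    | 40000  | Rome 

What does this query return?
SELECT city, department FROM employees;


Projecting columns: city, department

4 rows:
Tokyo, Design
Cairo, Legal
Tokyo, Finance
Rome, Finance


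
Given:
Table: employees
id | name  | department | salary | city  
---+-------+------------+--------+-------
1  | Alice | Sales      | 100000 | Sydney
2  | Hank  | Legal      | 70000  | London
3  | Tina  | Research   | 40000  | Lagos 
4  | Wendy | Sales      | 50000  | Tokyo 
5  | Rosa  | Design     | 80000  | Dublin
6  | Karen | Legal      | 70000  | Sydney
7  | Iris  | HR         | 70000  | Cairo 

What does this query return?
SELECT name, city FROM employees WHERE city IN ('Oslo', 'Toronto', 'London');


Filtering: city IN ('Oslo', 'Toronto', 'London')
Matching: 1 rows

1 rows:
Hank, London


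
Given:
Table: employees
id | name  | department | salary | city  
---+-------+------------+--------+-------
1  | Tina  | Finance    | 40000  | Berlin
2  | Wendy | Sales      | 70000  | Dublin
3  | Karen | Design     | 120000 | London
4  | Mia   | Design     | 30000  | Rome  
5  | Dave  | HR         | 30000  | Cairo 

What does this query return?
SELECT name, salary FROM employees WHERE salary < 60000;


Filtering: salary < 60000
Matching: 3 rows

3 rows:
Tina, 40000
Mia, 30000
Dave, 30000


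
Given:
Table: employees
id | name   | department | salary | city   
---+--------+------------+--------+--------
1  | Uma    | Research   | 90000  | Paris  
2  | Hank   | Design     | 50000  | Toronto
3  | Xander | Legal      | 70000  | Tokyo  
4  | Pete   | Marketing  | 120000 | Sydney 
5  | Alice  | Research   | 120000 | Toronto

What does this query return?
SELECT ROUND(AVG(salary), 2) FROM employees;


SUM(salary) = 450000
COUNT = 5
ROUND(AVG, 2) = ROUND(450000 / 5, 2) = 90000.0

90000.0


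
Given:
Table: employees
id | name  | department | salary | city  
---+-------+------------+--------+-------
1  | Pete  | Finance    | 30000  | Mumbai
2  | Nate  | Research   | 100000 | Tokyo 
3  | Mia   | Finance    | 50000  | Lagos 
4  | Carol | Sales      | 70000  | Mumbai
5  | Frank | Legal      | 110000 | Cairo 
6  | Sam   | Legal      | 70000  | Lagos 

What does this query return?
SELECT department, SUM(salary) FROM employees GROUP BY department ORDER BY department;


Summing salary within each department:
  Finance: 30000 + 50000 = 80000
  Legal: 110000 + 70000 = 180000
  Research: 100000 = 100000
  Sales: 70000 = 70000


4 groups:
Finance, 80000
Legal, 180000
Research, 100000
Sales, 70000


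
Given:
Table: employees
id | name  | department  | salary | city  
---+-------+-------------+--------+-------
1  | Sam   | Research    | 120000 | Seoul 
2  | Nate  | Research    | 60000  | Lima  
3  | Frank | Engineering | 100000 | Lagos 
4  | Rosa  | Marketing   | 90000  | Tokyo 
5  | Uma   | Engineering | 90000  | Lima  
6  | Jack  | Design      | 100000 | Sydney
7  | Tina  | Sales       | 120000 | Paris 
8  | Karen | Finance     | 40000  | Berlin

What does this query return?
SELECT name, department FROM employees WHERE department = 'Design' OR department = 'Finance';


Filtering: department = 'Design' OR 'Finance'
Matching: 2 rows

2 rows:
Jack, Design
Karen, Finance


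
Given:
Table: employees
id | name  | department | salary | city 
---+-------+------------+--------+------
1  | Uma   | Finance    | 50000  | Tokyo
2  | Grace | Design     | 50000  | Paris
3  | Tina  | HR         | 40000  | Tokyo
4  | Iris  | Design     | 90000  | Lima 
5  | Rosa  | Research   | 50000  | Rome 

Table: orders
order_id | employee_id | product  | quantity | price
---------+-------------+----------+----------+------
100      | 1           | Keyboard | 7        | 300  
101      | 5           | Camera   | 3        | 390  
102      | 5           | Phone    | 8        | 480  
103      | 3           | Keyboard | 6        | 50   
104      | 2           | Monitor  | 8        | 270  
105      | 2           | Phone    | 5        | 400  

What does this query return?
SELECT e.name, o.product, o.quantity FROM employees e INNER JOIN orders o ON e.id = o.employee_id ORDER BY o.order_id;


Joining employees.id = orders.employee_id:
  employee Uma (id=1) -> order Keyboard
  employee Rosa (id=5) -> order Camera
  employee Rosa (id=5) -> order Phone
  employee Tina (id=3) -> order Keyboard
  employee Grace (id=2) -> order Monitor
  employee Grace (id=2) -> order Phone


6 rows:
Uma, Keyboard, 7
Rosa, Camera, 3
Rosa, Phone, 8
Tina, Keyboard, 6
Grace, Monitor, 8
Grace, Phone, 5


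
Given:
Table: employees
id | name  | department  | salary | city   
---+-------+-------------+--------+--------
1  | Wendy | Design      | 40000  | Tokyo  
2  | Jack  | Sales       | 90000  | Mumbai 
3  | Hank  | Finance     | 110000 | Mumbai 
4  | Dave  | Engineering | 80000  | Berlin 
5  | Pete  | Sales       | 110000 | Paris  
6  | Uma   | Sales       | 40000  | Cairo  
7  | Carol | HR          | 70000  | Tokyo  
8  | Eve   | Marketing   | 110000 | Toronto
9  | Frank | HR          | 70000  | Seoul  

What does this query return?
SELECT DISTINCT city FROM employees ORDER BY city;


All 'city' values (row order): Tokyo, Mumbai, Mumbai, Berlin, Paris, Cairo, Tokyo, Toronto, Seoul
Removing duplicates leaves 7 unique value(s).

7 values:
Berlin
Cairo
Mumbai
Paris
Seoul
Tokyo
Toronto


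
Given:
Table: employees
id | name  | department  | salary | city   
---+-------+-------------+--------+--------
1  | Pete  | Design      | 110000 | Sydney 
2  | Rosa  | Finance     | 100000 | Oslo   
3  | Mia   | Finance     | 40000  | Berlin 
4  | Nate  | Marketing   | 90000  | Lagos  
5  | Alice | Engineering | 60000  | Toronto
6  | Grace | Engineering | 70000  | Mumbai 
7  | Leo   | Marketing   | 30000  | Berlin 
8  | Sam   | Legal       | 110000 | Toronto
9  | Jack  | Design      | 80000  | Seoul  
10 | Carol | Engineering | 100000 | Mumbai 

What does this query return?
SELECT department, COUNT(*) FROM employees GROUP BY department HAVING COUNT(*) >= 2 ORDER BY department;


Groups with count >= 2:
  Design: 2 -> PASS
  Engineering: 3 -> PASS
  Finance: 2 -> PASS
  Marketing: 2 -> PASS
  Legal: 1 -> filtered out


4 groups:
Design, 2
Engineering, 3
Finance, 2
Marketing, 2


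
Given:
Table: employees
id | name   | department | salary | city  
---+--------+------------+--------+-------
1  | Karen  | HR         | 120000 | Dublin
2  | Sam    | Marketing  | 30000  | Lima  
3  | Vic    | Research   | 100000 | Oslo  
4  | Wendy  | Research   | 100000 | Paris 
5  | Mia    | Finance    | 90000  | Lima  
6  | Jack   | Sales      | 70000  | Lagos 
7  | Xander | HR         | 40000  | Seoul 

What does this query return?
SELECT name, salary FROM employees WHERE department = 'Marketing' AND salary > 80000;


Filtering: department = 'Marketing' AND salary > 80000
Matching: 0 rows

Empty result set (0 rows)


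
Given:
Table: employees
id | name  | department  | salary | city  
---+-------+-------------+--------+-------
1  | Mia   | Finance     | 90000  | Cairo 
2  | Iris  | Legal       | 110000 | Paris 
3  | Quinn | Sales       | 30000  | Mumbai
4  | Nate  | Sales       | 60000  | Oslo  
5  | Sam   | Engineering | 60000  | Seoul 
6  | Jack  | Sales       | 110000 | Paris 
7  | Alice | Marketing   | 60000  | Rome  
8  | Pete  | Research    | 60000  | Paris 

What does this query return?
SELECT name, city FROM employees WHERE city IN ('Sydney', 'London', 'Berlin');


Filtering: city IN ('Sydney', 'London', 'Berlin')
Matching: 0 rows

Empty result set (0 rows)


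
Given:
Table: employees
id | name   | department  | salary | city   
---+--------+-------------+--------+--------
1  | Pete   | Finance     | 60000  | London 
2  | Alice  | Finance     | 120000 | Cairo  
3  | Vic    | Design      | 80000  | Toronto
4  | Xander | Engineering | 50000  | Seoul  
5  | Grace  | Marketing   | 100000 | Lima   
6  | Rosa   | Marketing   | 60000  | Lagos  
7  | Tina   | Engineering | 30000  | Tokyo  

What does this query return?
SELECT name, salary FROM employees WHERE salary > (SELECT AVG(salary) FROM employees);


Subquery: AVG(salary) = 71428.57
Filtering: salary > 71428.57
  Alice (120000) -> MATCH
  Vic (80000) -> MATCH
  Grace (100000) -> MATCH


3 rows:
Alice, 120000
Vic, 80000
Grace, 100000


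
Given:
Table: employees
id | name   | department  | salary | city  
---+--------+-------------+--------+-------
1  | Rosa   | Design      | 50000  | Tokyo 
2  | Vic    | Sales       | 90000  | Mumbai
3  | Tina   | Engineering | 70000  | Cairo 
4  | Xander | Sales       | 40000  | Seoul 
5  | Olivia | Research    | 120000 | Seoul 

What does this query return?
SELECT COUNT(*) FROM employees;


COUNT(*) counts all rows

5


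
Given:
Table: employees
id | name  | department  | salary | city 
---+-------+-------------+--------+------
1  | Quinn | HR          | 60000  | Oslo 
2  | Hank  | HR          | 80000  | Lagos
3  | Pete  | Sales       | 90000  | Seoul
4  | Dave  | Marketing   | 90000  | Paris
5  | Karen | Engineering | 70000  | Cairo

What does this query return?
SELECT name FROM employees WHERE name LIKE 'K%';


LIKE 'K%' matches names starting with 'K'
Matching: 1

1 rows:
Karen


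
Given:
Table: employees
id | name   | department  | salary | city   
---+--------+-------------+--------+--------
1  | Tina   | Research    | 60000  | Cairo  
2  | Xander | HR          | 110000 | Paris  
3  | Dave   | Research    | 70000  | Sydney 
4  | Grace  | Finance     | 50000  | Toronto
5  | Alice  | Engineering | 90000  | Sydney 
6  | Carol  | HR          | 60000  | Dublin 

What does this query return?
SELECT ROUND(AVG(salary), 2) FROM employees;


SUM(salary) = 440000
COUNT = 6
ROUND(AVG, 2) = ROUND(440000 / 6, 2) = 73333.33

73333.33


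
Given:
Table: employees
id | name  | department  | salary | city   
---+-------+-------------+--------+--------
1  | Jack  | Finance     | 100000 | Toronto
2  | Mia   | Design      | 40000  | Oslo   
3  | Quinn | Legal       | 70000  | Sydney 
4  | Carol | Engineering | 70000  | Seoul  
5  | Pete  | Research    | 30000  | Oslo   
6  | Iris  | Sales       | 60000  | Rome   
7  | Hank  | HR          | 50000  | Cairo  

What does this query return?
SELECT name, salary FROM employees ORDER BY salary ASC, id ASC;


Sorting by salary ASC, then id ASC for ties

7 rows:
Pete, 30000
Mia, 40000
Hank, 50000
Iris, 60000
Quinn, 70000
Carol, 70000
Jack, 100000


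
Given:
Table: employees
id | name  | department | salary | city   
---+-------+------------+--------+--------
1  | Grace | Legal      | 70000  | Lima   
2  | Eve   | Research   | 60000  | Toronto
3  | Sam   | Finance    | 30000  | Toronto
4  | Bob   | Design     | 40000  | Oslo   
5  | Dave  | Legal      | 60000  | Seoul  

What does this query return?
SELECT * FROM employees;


SELECT * returns all 5 rows with all columns

5 rows:
1, Grace, Legal, 70000, Lima
2, Eve, Research, 60000, Toronto
3, Sam, Finance, 30000, Toronto
4, Bob, Design, 40000, Oslo
5, Dave, Legal, 60000, Seoul


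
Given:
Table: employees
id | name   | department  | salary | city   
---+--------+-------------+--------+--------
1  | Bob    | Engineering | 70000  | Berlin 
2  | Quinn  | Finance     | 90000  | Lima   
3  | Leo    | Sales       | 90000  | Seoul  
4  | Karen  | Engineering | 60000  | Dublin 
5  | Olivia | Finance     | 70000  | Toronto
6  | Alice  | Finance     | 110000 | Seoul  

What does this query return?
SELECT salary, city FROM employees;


Projecting columns: salary, city

6 rows:
70000, Berlin
90000, Lima
90000, Seoul
60000, Dublin
70000, Toronto
110000, Seoul


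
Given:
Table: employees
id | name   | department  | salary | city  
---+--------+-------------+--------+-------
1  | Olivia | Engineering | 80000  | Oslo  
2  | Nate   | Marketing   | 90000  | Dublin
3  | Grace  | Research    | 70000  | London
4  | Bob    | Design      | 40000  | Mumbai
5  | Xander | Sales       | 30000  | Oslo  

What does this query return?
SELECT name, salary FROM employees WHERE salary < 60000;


Filtering: salary < 60000
Matching: 2 rows

2 rows:
Bob, 40000
Xander, 30000


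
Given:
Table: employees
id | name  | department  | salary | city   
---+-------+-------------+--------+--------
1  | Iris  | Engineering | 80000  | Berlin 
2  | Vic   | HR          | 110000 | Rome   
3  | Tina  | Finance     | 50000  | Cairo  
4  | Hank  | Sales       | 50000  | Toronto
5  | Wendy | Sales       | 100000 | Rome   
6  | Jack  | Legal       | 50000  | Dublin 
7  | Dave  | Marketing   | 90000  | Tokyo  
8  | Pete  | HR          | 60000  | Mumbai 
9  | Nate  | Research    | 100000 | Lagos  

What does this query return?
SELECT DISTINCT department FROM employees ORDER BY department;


All 'department' values (row order): Engineering, HR, Finance, Sales, Sales, Legal, Marketing, HR, Research
Removing duplicates leaves 7 unique value(s).

7 values:
Engineering
Finance
HR
Legal
Marketing
Research
Sales


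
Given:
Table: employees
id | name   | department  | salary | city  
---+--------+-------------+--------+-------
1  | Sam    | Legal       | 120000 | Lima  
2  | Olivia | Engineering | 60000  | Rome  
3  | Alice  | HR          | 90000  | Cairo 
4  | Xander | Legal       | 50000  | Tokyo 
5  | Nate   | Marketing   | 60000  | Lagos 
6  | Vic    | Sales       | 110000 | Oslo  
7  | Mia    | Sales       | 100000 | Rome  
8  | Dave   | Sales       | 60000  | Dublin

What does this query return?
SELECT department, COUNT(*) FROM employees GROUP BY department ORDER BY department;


Assigning each row to its department group:
  Sam -> Legal
  Olivia -> Engineering
  Alice -> HR
  Xander -> Legal
  Nate -> Marketing
  Vic -> Sales
  Mia -> Sales
  Dave -> Sales


5 groups:
Engineering, 1
HR, 1
Legal, 2
Marketing, 1
Sales, 3


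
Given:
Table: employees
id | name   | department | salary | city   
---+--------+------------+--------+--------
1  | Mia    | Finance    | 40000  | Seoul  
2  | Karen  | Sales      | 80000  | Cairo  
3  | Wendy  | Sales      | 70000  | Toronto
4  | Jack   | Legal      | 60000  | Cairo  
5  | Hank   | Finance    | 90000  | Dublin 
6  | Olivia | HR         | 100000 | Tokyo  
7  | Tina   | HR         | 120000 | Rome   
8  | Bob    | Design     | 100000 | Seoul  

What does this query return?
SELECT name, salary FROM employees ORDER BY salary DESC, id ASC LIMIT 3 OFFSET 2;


Sort by salary DESC (id ASC tiebreak), then skip 2 and take 3
Rows 3 through 5

3 rows:
Bob, 100000
Hank, 90000
Karen, 80000


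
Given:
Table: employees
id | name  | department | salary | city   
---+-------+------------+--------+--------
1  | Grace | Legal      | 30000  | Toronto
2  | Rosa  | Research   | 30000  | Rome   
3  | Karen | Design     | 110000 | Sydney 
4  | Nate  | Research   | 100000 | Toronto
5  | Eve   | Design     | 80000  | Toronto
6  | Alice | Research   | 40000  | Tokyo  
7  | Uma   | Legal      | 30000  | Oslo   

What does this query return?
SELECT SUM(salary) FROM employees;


SUM(salary) = 30000 + 30000 + 110000 + 100000 + 80000 + 40000 + 30000 = 420000

420000


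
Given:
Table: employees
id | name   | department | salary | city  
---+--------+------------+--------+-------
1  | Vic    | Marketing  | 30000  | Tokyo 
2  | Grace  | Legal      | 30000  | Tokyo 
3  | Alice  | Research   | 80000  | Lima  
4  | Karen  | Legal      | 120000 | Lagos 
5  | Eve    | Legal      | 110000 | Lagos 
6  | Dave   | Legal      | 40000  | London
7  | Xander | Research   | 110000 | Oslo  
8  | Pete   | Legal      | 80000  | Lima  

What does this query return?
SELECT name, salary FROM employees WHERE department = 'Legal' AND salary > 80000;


Filtering: department = 'Legal' AND salary > 80000
Matching: 2 rows

2 rows:
Karen, 120000
Eve, 110000


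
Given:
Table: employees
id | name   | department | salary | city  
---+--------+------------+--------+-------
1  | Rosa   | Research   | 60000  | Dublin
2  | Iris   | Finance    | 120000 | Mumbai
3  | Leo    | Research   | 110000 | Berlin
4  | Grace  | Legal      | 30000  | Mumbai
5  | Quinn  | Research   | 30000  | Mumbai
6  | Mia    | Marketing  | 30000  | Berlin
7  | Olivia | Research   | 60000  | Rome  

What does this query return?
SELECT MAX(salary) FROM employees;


Salaries: 60000, 120000, 110000, 30000, 30000, 30000, 60000
MAX = 120000

120000


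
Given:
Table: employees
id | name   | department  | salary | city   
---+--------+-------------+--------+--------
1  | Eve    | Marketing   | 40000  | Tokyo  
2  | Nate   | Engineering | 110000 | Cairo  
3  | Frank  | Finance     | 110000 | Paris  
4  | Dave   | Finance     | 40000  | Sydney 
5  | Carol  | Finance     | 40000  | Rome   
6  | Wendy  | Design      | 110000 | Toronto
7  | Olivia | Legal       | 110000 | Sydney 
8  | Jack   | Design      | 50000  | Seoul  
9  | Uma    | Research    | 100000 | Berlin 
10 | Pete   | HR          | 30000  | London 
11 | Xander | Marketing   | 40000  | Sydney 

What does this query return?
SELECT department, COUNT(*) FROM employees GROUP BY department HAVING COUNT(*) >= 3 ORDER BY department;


Groups with count >= 3:
  Finance: 3 -> PASS
  Design: 2 -> filtered out
  Engineering: 1 -> filtered out
  HR: 1 -> filtered out
  Legal: 1 -> filtered out
  Marketing: 2 -> filtered out
  Research: 1 -> filtered out


1 groups:
Finance, 3


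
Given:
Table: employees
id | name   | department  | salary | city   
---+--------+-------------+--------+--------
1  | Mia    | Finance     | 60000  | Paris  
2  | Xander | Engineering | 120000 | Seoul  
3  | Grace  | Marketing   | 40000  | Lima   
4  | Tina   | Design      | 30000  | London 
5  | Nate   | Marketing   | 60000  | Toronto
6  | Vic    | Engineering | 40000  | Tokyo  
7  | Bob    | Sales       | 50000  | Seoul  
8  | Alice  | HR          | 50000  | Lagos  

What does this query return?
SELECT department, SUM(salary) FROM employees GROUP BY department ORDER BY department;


Summing salary within each department:
  Design: 30000 = 30000
  Engineering: 120000 + 40000 = 160000
  Finance: 60000 = 60000
  HR: 50000 = 50000
  Marketing: 40000 + 60000 = 100000
  Sales: 50000 = 50000


6 groups:
Design, 30000
Engineering, 160000
Finance, 60000
HR, 50000
Marketing, 100000
Sales, 50000


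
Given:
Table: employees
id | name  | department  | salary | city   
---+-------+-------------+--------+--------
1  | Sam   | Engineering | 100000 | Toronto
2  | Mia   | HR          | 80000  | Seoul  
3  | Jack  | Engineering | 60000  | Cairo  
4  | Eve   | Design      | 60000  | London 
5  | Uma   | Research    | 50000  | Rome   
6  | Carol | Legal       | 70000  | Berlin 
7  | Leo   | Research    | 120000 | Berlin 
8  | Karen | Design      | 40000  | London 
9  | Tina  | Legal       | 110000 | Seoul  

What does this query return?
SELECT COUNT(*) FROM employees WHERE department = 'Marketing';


Counting rows where department = 'Marketing'


0


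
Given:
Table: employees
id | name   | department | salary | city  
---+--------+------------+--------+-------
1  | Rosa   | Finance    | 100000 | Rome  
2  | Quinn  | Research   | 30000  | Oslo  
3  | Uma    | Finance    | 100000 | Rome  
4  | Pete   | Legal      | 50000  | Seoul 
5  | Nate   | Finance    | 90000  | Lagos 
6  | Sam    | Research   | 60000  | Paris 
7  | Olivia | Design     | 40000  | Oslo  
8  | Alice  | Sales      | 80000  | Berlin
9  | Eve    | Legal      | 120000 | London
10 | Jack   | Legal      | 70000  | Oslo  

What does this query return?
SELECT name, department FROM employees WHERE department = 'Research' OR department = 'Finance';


Filtering: department = 'Research' OR 'Finance'
Matching: 5 rows

5 rows:
Rosa, Finance
Quinn, Research
Uma, Finance
Nate, Finance
Sam, Research


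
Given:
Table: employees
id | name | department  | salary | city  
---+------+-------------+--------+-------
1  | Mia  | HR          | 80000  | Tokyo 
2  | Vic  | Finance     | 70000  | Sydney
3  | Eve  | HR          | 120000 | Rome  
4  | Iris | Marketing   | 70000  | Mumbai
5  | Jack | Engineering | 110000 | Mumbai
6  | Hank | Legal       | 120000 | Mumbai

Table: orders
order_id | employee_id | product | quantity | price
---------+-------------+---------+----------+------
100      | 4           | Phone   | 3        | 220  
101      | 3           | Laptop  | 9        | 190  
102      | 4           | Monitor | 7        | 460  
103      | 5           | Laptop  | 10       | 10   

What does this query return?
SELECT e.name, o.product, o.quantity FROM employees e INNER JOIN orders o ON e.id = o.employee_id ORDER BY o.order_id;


Joining employees.id = orders.employee_id:
  employee Iris (id=4) -> order Phone
  employee Eve (id=3) -> order Laptop
  employee Iris (id=4) -> order Monitor
  employee Jack (id=5) -> order Laptop


4 rows:
Iris, Phone, 3
Eve, Laptop, 9
Iris, Monitor, 7
Jack, Laptop, 10


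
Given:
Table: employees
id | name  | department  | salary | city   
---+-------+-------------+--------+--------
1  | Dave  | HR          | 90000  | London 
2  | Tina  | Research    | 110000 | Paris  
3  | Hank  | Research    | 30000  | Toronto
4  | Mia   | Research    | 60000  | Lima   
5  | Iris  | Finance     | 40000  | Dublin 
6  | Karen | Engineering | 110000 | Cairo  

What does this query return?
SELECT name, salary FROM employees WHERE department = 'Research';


Filtering: department = 'Research'
Matching rows: 3

3 rows:
Tina, 110000
Hank, 30000
Mia, 60000


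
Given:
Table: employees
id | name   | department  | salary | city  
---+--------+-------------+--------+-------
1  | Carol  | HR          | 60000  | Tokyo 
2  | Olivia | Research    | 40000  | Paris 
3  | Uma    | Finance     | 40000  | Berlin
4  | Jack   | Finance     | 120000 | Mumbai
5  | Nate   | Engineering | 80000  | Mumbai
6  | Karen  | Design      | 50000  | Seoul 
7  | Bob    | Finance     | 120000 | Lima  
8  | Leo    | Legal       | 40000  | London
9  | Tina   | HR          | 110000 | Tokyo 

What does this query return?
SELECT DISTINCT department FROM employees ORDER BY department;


All 'department' values (row order): HR, Research, Finance, Finance, Engineering, Design, Finance, Legal, HR
Removing duplicates leaves 6 unique value(s).

6 values:
Design
Engineering
Finance
HR
Legal
Research


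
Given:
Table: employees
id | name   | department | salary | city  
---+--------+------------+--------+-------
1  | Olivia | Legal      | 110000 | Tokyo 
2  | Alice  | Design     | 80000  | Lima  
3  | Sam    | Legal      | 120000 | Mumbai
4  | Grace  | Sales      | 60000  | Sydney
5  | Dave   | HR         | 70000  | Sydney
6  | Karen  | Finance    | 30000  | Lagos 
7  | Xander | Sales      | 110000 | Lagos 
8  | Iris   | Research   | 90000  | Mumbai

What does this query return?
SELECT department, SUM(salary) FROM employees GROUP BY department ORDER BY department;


Summing salary within each department:
  Design: 80000 = 80000
  Finance: 30000 = 30000
  HR: 70000 = 70000
  Legal: 110000 + 120000 = 230000
  Research: 90000 = 90000
  Sales: 60000 + 110000 = 170000


6 groups:
Design, 80000
Finance, 30000
HR, 70000
Legal, 230000
Research, 90000
Sales, 170000


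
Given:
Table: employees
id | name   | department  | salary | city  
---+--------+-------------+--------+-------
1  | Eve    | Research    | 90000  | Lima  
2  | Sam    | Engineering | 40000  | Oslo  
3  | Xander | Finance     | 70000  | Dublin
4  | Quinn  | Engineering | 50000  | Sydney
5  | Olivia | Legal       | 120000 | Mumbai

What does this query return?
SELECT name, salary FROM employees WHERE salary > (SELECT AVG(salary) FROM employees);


Subquery: AVG(salary) = 74000.0
Filtering: salary > 74000.0
  Eve (90000) -> MATCH
  Olivia (120000) -> MATCH


2 rows:
Eve, 90000
Olivia, 120000


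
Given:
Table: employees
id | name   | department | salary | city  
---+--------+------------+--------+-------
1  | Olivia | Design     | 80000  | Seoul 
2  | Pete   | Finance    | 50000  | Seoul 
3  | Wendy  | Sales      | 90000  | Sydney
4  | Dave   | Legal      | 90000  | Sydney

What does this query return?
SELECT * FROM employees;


SELECT * returns all 4 rows with all columns

4 rows:
1, Olivia, Design, 80000, Seoul
2, Pete, Finance, 50000, Seoul
3, Wendy, Sales, 90000, Sydney
4, Dave, Legal, 90000, Sydney


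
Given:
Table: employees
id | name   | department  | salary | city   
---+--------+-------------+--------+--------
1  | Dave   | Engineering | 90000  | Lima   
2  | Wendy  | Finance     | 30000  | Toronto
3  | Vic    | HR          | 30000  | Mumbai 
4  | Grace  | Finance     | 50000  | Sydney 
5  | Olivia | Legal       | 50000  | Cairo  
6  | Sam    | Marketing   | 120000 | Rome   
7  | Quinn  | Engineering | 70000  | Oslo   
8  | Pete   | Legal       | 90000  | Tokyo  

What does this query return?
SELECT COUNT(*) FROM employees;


COUNT(*) counts all rows

8


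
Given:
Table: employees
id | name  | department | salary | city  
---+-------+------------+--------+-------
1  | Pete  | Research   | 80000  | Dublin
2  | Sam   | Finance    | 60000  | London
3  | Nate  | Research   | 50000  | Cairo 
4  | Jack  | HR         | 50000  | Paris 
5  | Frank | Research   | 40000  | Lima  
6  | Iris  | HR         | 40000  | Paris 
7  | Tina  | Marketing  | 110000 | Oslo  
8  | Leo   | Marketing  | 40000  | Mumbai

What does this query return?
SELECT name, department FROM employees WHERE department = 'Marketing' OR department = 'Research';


Filtering: department = 'Marketing' OR 'Research'
Matching: 5 rows

5 rows:
Pete, Research
Nate, Research
Frank, Research
Tina, Marketing
Leo, Marketing


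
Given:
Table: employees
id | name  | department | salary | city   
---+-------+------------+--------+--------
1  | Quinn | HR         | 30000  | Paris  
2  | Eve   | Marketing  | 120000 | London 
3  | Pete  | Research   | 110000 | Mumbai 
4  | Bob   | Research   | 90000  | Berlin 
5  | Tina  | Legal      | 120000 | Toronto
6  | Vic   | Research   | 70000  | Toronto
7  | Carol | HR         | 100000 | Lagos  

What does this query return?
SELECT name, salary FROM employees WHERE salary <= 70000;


Filtering: salary <= 70000
Matching: 2 rows

2 rows:
Quinn, 30000
Vic, 70000


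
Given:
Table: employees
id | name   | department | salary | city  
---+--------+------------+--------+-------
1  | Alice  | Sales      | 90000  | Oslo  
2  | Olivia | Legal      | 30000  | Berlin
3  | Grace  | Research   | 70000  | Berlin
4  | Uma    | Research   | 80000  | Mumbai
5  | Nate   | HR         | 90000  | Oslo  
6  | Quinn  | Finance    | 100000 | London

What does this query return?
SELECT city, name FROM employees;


Projecting columns: city, name

6 rows:
Oslo, Alice
Berlin, Olivia
Berlin, Grace
Mumbai, Uma
Oslo, Nate
London, Quinn


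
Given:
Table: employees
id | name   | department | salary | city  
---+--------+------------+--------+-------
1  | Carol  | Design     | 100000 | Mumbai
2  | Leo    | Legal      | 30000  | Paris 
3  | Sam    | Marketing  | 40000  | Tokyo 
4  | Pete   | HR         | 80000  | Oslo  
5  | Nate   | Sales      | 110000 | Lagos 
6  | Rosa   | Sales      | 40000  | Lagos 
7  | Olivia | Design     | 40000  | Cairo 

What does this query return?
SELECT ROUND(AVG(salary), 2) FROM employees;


SUM(salary) = 440000
COUNT = 7
ROUND(AVG, 2) = ROUND(440000 / 7, 2) = 62857.14

62857.14


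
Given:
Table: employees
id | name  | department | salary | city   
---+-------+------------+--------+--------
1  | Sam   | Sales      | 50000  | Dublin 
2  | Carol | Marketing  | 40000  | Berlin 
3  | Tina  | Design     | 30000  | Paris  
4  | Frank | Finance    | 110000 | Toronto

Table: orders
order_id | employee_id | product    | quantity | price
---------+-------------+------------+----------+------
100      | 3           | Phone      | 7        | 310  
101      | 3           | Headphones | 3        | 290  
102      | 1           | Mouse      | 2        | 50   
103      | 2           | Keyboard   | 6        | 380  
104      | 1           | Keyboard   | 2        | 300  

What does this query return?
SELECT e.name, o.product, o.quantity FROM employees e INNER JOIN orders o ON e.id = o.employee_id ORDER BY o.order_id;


Joining employees.id = orders.employee_id:
  employee Tina (id=3) -> order Phone
  employee Tina (id=3) -> order Headphones
  employee Sam (id=1) -> order Mouse
  employee Carol (id=2) -> order Keyboard
  employee Sam (id=1) -> order Keyboard


5 rows:
Tina, Phone, 7
Tina, Headphones, 3
Sam, Mouse, 2
Carol, Keyboard, 6
Sam, Keyboard, 2


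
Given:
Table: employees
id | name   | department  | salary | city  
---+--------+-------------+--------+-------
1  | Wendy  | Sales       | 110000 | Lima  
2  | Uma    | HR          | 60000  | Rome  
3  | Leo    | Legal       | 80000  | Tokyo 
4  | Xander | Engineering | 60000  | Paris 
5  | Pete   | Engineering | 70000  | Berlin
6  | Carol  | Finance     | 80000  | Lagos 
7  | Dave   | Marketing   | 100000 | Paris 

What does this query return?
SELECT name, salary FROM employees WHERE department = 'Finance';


Filtering: department = 'Finance'
Matching rows: 1

1 rows:
Carol, 80000


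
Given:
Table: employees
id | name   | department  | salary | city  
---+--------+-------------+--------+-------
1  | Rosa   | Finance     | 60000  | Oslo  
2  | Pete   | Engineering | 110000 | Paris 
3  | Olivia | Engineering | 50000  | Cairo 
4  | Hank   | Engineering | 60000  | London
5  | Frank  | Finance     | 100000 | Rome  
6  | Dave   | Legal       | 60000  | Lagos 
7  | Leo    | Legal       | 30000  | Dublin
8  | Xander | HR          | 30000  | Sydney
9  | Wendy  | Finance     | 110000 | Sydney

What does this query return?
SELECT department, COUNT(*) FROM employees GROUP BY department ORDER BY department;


Assigning each row to its department group:
  Rosa -> Finance
  Pete -> Engineering
  Olivia -> Engineering
  Hank -> Engineering
  Frank -> Finance
  Dave -> Legal
  Leo -> Legal
  Xander -> HR
  Wendy -> Finance


4 groups:
Engineering, 3
Finance, 3
HR, 1
Legal, 2


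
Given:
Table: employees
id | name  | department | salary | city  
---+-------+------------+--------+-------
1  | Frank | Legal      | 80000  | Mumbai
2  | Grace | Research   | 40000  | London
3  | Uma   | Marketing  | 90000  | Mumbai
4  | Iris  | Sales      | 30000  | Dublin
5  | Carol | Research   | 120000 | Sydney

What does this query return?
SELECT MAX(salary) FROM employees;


Salaries: 80000, 40000, 90000, 30000, 120000
MAX = 120000

120000


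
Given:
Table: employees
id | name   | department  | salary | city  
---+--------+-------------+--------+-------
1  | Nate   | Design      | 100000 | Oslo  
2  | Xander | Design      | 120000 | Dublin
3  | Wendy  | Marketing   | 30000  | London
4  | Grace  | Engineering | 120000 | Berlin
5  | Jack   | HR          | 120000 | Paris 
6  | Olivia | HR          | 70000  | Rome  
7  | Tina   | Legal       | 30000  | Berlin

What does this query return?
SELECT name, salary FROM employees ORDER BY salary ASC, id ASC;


Sorting by salary ASC, then id ASC for ties

7 rows:
Wendy, 30000
Tina, 30000
Olivia, 70000
Nate, 100000
Xander, 120000
Grace, 120000
Jack, 120000


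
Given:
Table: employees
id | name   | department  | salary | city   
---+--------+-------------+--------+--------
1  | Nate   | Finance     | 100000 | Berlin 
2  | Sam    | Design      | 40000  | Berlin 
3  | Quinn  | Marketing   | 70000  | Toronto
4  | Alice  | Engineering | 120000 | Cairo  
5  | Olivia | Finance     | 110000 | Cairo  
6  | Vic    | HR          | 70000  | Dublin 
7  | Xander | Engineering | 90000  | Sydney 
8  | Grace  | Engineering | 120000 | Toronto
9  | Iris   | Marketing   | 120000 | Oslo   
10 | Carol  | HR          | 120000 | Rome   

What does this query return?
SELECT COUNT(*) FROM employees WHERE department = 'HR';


Counting rows where department = 'HR'
  Vic -> MATCH
  Carol -> MATCH


2


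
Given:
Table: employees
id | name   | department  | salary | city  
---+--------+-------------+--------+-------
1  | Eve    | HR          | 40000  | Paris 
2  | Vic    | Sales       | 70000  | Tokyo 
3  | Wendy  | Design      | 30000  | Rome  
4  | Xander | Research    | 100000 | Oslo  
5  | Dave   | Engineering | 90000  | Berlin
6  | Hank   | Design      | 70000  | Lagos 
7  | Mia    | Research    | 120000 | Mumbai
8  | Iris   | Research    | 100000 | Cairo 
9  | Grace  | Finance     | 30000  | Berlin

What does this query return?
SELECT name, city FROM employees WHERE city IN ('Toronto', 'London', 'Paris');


Filtering: city IN ('Toronto', 'London', 'Paris')
Matching: 1 rows

1 rows:
Eve, Paris


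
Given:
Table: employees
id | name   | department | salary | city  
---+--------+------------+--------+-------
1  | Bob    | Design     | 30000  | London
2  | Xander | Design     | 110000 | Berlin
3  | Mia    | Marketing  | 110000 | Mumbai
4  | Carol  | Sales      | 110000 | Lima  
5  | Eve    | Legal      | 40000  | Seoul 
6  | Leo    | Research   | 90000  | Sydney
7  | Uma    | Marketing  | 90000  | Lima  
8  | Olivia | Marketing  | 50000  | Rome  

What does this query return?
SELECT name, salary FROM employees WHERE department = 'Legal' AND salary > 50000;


Filtering: department = 'Legal' AND salary > 50000
Matching: 0 rows

Empty result set (0 rows)


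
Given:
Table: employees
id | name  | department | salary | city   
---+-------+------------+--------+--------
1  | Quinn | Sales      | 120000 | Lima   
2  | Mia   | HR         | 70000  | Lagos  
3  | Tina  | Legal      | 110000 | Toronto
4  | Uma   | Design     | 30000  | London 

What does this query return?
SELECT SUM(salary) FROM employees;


SUM(salary) = 120000 + 70000 + 110000 + 30000 = 330000

330000


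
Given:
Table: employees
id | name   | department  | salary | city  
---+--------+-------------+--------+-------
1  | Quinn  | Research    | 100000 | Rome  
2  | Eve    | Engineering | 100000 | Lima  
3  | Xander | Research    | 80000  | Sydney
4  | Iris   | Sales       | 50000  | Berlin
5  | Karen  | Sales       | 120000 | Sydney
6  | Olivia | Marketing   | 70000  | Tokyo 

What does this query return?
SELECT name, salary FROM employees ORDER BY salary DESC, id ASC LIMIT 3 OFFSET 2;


Sort by salary DESC (id ASC tiebreak), then skip 2 and take 3
Rows 3 through 5

3 rows:
Eve, 100000
Xander, 80000
Olivia, 70000
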